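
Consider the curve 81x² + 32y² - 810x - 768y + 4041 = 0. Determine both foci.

81(x² - 10x) + 32(y² - 24y) = -4041
81(x - 5)² + 32(y - 12)² = -4041 + 2025 + 4608 = 2592
Dividing both sides by 2592: (x - 5)²/32 + (y - 12)²/81 = 1
Ellipse, center (5, 12), major axis vertical; a² = 81, b² = 32.
c² = a² - b² = 81 - 32 = 49, so c = 7.
Foci lie on the vertical axis through the center: (h, k ± c).

(5, 5) and (5, 19)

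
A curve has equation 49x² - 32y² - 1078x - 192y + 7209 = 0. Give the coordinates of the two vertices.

(11, -10) and (11, 4)

Rearranging, 49(x² - 22x) -32(y² + 6y) = -7209.
49(x - 11)² -32(y + 3)² = -7209 + 5929 - 288 = -1568
Divide by -1568: (y + 3)²/49 - (x - 11)²/32 = 1
Hyperbola, center (11, -3), transverse axis vertical; a² = 49, b² = 32.
a = 7. Vertices at (h, k ± a).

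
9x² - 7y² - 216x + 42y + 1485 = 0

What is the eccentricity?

e = 4/3

Rearranging, 9(x² - 24x) -7(y² - 6y) = -1485.
Complete the square in x and y: 9(x - 12)² -7(y - 3)² = -1485 + 1296 - 63 = -252
Dividing both sides by -252: (y - 3)²/36 - (x - 12)²/28 = 1
Hyperbola, center (12, 3), transverse axis vertical; a² = 36, b² = 28.
c² = a² + b² = 64, so c = 8.
e = c/a = 8/6 = 4/3.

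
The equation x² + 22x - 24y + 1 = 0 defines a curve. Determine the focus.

Only x is squared. Complete the square in x: (x + 11)² = 24(y + 5).
Vertex (-11, -5); 4p = 24 so p = 6. Opens up.
Focus is p units from the vertex along the axis: (h, k + p).

(-11, 1)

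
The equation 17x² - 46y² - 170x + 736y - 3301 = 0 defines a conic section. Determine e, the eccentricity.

17(x² - 10x) -46(y² - 16y) = 3301
Completing the square gives 17(x - 5)² -46(y - 8)² = 3301 + 425 - 2944 = 782.
Divide by 782: (x - 5)²/46 - (y - 8)²/17 = 1
Hyperbola, center (5, 8), transverse axis horizontal; a² = 46, b² = 17.
c² = a² + b² = 63, so c = 3√7.
e = c/a = 3√7/√46 = 3√322/46.

e = 3√322/46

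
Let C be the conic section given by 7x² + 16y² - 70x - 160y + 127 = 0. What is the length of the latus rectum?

Group: 7(x² - 10x) + 16(y² - 10y) = -127
7(x - 5)² + 16(y - 5)² = -127 + 175 + 400 = 448
Dividing both sides by 448: (x - 5)²/64 + (y - 5)²/28 = 1
Ellipse, center (5, 5), major axis horizontal; a² = 64, b² = 28.
Latus rectum length = 2b²/a = 2·28/8 = 7.

7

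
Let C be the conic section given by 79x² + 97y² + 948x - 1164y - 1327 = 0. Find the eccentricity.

Group the x- and y-terms: 79(x² + 12x) + 97(y² - 12y) = 1327
Complete the square: 79(x + 6)² + 97(y - 6)² = 1327 + 2844 + 3492 = 7663
Dividing both sides by 7663: (x + 6)²/97 + (y - 6)²/79 = 1
Ellipse, center (-6, 6), major axis horizontal; a² = 97, b² = 79.
c² = a² - b² = 18, so c = 3√2.
e = c/a = 3√2/√97 = 3√194/97.

e = 3√194/97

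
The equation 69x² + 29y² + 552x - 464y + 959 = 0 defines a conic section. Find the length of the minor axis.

2√29

Group: 69(x² + 8x) + 29(y² - 16y) = -959
Completing the square gives 69(x + 4)² + 29(y - 8)² = -959 + 1104 + 1856 = 2001.
Divide through by 2001 to get (x + 4)²/29 + (y - 8)²/69 = 1.
Ellipse, center (-4, 8), major axis vertical; a² = 69, b² = 29.
b² = 29 so b = √29; the minor axis has length 2b = 2√29.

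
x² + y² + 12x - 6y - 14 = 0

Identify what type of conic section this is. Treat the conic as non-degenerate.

circle

No xy term. Coefficients of x² and y² are A = 1, C = 1.
A = C (same sign) ⇒ circle.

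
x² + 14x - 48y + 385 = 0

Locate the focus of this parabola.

Only x is squared. Complete the square in x: (x + 7)² = 48(y - 7).
Vertex (-7, 7); 4p = 48 so p = 12. Opens up.
Focus is p units from the vertex along the axis: (h, k + p).

(-7, 19)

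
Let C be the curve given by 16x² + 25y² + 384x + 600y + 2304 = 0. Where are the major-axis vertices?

Group: 16(x² + 24x) + 25(y² + 24y) = -2304
Completing the square gives 16(x + 12)² + 25(y + 12)² = -2304 + 2304 + 3600 = 3600.
Divide through by 3600 to get (x + 12)²/225 + (y + 12)²/144 = 1.
Ellipse, center (-12, -12), major axis horizontal; a² = 225, b² = 144.
a = 15. Vertices at (h ± a, k).

(-27, -12) and (3, -12)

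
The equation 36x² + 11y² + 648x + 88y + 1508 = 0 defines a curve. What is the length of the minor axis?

Group: 36(x² + 18x) + 11(y² + 8y) = -1508
36(x + 9)² + 11(y + 4)² = -1508 + 2916 + 176 = 1584
Dividing both sides by 1584: (x + 9)²/44 + (y + 4)²/144 = 1
Ellipse, center (-9, -4), major axis vertical; a² = 144, b² = 44.
b² = 44 so b = 2√11; the minor axis has length 2b = 4√11.

4√11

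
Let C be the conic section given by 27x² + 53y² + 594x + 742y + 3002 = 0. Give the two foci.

Collect terms: 27(x² + 22x) + 53(y² + 14y) = -3002
Complete the square: 27(x + 11)² + 53(y + 7)² = -3002 + 3267 + 2597 = 2862
Dividing both sides by 2862: (x + 11)²/106 + (y + 7)²/54 = 1
Ellipse, center (-11, -7), major axis horizontal; a² = 106, b² = 54.
c² = a² - b² = 106 - 54 = 52, so c = 2√13.
Foci lie on the horizontal axis through the center: (h ± c, k).

(-11 - 2√13, -7) and (-11 + 2√13, -7)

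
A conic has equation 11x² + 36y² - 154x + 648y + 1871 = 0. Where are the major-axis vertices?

(-5, -9) and (19, -9)

Group the x- and y-terms: 11(x² - 14x) + 36(y² + 18y) = -1871
Complete the square in x and y: 11(x - 7)² + 36(y + 9)² = -1871 + 539 + 2916 = 1584
Divide through by 1584 to get (x - 7)²/144 + (y + 9)²/44 = 1.
Ellipse, center (7, -9), major axis horizontal; a² = 144, b² = 44.
a = 12. Vertices at (h ± a, k).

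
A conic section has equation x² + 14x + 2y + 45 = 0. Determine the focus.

(-7, 3/2)

Only x is squared. Complete the square in x: (x + 7)² = -2(y - 2).
Vertex (-7, 2); 4p = -2 so p = -1/2. Opens down.
Focus is p units from the vertex along the axis: (h, k + p).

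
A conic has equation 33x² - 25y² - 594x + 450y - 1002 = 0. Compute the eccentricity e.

Group the x- and y-terms: 33(x² - 18x) -25(y² - 18y) = 1002
Complete the square in x and y: 33(x - 9)² -25(y - 9)² = 1002 + 2673 - 2025 = 1650
Divide by 1650: (x - 9)²/50 - (y - 9)²/66 = 1
Hyperbola, center (9, 9), transverse axis horizontal; a² = 50, b² = 66.
c² = a² + b² = 116, so c = 2√29.
e = c/a = 2√29/5√2 = √58/5.

e = √58/5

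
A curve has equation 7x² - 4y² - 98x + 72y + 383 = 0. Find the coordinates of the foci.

(7, 9 - √143) and (7, 9 + √143)

Group the x- and y-terms: 7(x² - 14x) -4(y² - 18y) = -383
Complete the square in x and y: 7(x - 7)² -4(y - 9)² = -383 + 343 - 324 = -364
Divide by -364: (y - 9)²/91 - (x - 7)²/52 = 1
Hyperbola, center (7, 9), transverse axis vertical; a² = 91, b² = 52.
c² = a² + b² = 91 + 52 = 143, so c = √143.
Foci lie on the vertical axis through the center: (h, k ± c).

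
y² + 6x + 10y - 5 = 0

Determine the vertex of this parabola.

Only y is squared. Complete the square in y: (y + 5)² = -6(x - 5).
Vertex (5, -5); 4p = -6 so p = -3/2. Opens left.

(5, -5)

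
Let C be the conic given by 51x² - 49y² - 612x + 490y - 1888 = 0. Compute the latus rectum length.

102/7

Group: 51(x² - 12x) -49(y² - 10y) = 1888
Completing the square gives 51(x - 6)² -49(y - 5)² = 1888 + 1836 - 1225 = 2499.
Dividing both sides by 2499: (x - 6)²/49 - (y - 5)²/51 = 1
Hyperbola, center (6, 5), transverse axis horizontal; a² = 49, b² = 51.
Latus rectum length = 2b²/a = 2·51/7 = 102/7.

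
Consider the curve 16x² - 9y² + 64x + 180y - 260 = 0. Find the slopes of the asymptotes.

Collect terms: 16(x² + 4x) -9(y² - 20y) = 260
Complete the square: 16(x + 2)² -9(y - 10)² = 260 + 64 - 900 = -576
Divide through by -576 to get (y - 10)²/64 - (x + 2)²/36 = 1.
Hyperbola, center (-2, 10), transverse axis vertical; a² = 64, b² = 36.
For a vertical hyperbola the asymptotes have slope ±a/b.
Here that is ±8/6 = ±4/3.

4/3 and -4/3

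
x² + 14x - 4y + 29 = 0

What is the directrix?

Only x is squared. Complete the square in x: (x + 7)² = 4(y + 5).
Vertex (-7, -5); 4p = 4 so p = 1. Opens up.
Directrix is the horizontal line y = k − p = -5 − (1) = -6.

y = -6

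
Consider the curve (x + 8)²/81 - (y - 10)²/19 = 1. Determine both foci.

(-18, 10) and (2, 10)

Center (-8, 10). The positive term is the x-term, so the transverse axis is horizontal; a² = 81, b² = 19.
c² = a² + b² = 81 + 19 = 100, so c = 10.
Foci lie on the horizontal axis through the center: (h ± c, k).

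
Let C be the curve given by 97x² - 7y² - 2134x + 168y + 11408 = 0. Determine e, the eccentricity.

Collect terms: 97(x² - 22x) -7(y² - 24y) = -11408
Completing the square gives 97(x - 11)² -7(y - 12)² = -11408 + 11737 - 1008 = -679.
Dividing both sides by -679: (y - 12)²/97 - (x - 11)²/7 = 1
Hyperbola, center (11, 12), transverse axis vertical; a² = 97, b² = 7.
c² = a² + b² = 104, so c = 2√26.
e = c/a = 2√26/√97 = 2√2522/97.

e = 2√2522/97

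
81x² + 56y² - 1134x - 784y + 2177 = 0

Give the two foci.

(7, 2) and (7, 12)

Group: 81(x² - 14x) + 56(y² - 14y) = -2177
81(x - 7)² + 56(y - 7)² = -2177 + 3969 + 2744 = 4536
Divide by 4536: (x - 7)²/56 + (y - 7)²/81 = 1
Ellipse, center (7, 7), major axis vertical; a² = 81, b² = 56.
c² = a² - b² = 81 - 56 = 25, so c = 5.
Foci lie on the vertical axis through the center: (h, k ± c).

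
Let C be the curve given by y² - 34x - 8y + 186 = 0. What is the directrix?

x = -7/2

Only y is squared. Complete the square in y: (y - 4)² = 34(x - 5).
Vertex (5, 4); 4p = 34 so p = 17/2. Opens right.
Directrix is the vertical line x = h − p = 5 − (17/2) = -7/2.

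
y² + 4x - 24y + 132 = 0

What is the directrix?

Only y is squared. Complete the square in y: (y - 12)² = -4(x - 3).
Vertex (3, 12); 4p = -4 so p = -1. Opens left.
Directrix is the vertical line x = h − p = 3 − (-1) = 4.

x = 4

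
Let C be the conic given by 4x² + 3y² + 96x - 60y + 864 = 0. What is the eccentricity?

Collect terms: 4(x² + 24x) + 3(y² - 20y) = -864
4(x + 12)² + 3(y - 10)² = -864 + 576 + 300 = 12
Divide through by 12 to get (x + 12)²/3 + (y - 10)²/4 = 1.
Ellipse, center (-12, 10), major axis vertical; a² = 4, b² = 3.
c² = a² - b² = 1, so c = 1.
e = c/a = 1/2.

e = 1/2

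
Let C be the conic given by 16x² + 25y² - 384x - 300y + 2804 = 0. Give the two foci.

Rearranging, 16(x² - 24x) + 25(y² - 12y) = -2804.
Completing the square gives 16(x - 12)² + 25(y - 6)² = -2804 + 2304 + 900 = 400.
Divide through by 400 to get (x - 12)²/25 + (y - 6)²/16 = 1.
Ellipse, center (12, 6), major axis horizontal; a² = 25, b² = 16.
c² = a² - b² = 25 - 16 = 9, so c = 3.
Foci lie on the horizontal axis through the center: (h ± c, k).

(9, 6) and (15, 6)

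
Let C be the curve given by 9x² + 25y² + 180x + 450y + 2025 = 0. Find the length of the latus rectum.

36/5

Collect terms: 9(x² + 20x) + 25(y² + 18y) = -2025
Completing the square gives 9(x + 10)² + 25(y + 9)² = -2025 + 900 + 2025 = 900.
Dividing both sides by 900: (x + 10)²/100 + (y + 9)²/36 = 1
Ellipse, center (-10, -9), major axis horizontal; a² = 100, b² = 36.
Latus rectum length = 2b²/a = 2·36/10 = 36/5.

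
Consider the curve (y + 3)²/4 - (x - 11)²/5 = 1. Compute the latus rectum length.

5

Center (11, -3). The positive term is the y-term, so the transverse axis is vertical; a² = 4, b² = 5.
Latus rectum length = 2b²/a = 2·5/2 = 5.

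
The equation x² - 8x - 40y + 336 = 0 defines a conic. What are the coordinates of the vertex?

(4, 8)

Only x is squared. Complete the square in x: (x - 4)² = 40(y - 8).
Vertex (4, 8); 4p = 40 so p = 10. Opens up.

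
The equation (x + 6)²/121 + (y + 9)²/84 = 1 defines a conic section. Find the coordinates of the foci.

Center (-6, -9). The larger denominator 121 sits under the x-term, so the major axis is horizontal; a² = 121, b² = 84.
c² = a² - b² = 121 - 84 = 37, so c = √37.
Foci lie on the horizontal axis through the center: (h ± c, k).

(-6 - √37, -9) and (-6 + √37, -9)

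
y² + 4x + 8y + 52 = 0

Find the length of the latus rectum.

4

Only y is squared. Complete the square in y: (y + 4)² = -4(x + 9).
Vertex (-9, -4); 4p = -4 so p = -1. Opens left.
Latus rectum length = |4p| = 4.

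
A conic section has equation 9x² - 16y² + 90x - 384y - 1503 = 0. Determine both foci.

(-5, -22) and (-5, -2)

Collect terms: 9(x² + 10x) -16(y² + 24y) = 1503
Complete the square: 9(x + 5)² -16(y + 12)² = 1503 + 225 - 2304 = -576
Dividing both sides by -576: (y + 12)²/36 - (x + 5)²/64 = 1
Hyperbola, center (-5, -12), transverse axis vertical; a² = 36, b² = 64.
c² = a² + b² = 36 + 64 = 100, so c = 10.
Foci lie on the vertical axis through the center: (h, k ± c).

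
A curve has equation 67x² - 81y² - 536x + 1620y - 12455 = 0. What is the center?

(4, 10)

Group the x- and y-terms: 67(x² - 8x) -81(y² - 20y) = 12455
Completing the square gives 67(x - 4)² -81(y - 10)² = 12455 + 1072 - 8100 = 5427.
Divide by 5427: (x - 4)²/81 - (y - 10)²/67 = 1
Hyperbola with center (4, 10).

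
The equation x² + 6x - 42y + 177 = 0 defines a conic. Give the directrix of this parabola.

Only x is squared. Complete the square in x: (x + 3)² = 42(y - 4).
Vertex (-3, 4); 4p = 42 so p = 21/2. Opens up.
Directrix is the horizontal line y = k − p = 4 − (21/2) = -13/2.

y = -13/2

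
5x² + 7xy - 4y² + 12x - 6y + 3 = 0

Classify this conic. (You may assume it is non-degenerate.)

A = 5, B = 7, C = -4.
Discriminant B² − 4AC = 7² − 4·5·(-4) = 129.
B² − 4AC > 0 ⇒ hyperbola.

hyperbola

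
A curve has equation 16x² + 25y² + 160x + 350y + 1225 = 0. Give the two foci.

(-8, -7) and (-2, -7)

Group the x- and y-terms: 16(x² + 10x) + 25(y² + 14y) = -1225
Completing the square gives 16(x + 5)² + 25(y + 7)² = -1225 + 400 + 1225 = 400.
Divide by 400: (x + 5)²/25 + (y + 7)²/16 = 1
Ellipse, center (-5, -7), major axis horizontal; a² = 25, b² = 16.
c² = a² - b² = 25 - 16 = 9, so c = 3.
Foci lie on the horizontal axis through the center: (h ± c, k).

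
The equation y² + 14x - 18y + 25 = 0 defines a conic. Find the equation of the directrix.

x = 15/2

Only y is squared. Complete the square in y: (y - 9)² = -14(x - 4).
Vertex (4, 9); 4p = -14 so p = -7/2. Opens left.
Directrix is the vertical line x = h − p = 4 − (-7/2) = 15/2.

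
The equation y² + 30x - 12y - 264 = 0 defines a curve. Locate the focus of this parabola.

(5/2, 6)

Only y is squared. Complete the square in y: (y - 6)² = -30(x - 10).
Vertex (10, 6); 4p = -30 so p = -15/2. Opens left.
Focus is p units from the vertex along the axis: (h + p, k).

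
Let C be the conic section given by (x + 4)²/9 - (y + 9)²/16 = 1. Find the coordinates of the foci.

(-9, -9) and (1, -9)

Center (-4, -9). The positive term is the x-term, so the transverse axis is horizontal; a² = 9, b² = 16.
c² = a² + b² = 9 + 16 = 25, so c = 5.
Foci lie on the horizontal axis through the center: (h ± c, k).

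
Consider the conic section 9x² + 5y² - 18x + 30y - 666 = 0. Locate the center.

Group the x- and y-terms: 9(x² - 2x) + 5(y² + 6y) = 666
Complete the square: 9(x - 1)² + 5(y + 3)² = 666 + 9 + 45 = 720
Divide through by 720 to get (x - 1)²/80 + (y + 3)²/144 = 1.
Ellipse with center (1, -3).

(1, -3)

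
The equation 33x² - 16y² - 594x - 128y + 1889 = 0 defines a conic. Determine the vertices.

(5, -4) and (13, -4)

Group the x- and y-terms: 33(x² - 18x) -16(y² + 8y) = -1889
Completing the square gives 33(x - 9)² -16(y + 4)² = -1889 + 2673 - 256 = 528.
Dividing both sides by 528: (x - 9)²/16 - (y + 4)²/33 = 1
Hyperbola, center (9, -4), transverse axis horizontal; a² = 16, b² = 33.
a = 4. Vertices at (h ± a, k).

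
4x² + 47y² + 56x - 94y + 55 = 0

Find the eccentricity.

e = √2021/47

4(x² + 14x) + 47(y² - 2y) = -55
4(x + 7)² + 47(y - 1)² = -55 + 196 + 47 = 188
Divide through by 188 to get (x + 7)²/47 + (y - 1)²/4 = 1.
Ellipse, center (-7, 1), major axis horizontal; a² = 47, b² = 4.
c² = a² - b² = 43, so c = √43.
e = c/a = √43/√47 = √2021/47.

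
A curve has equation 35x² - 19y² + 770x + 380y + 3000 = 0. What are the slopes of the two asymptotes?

35(x² + 22x) -19(y² - 20y) = -3000
35(x + 11)² -19(y - 10)² = -3000 + 4235 - 1900 = -665
Divide by -665: (y - 10)²/35 - (x + 11)²/19 = 1
Hyperbola, center (-11, 10), transverse axis vertical; a² = 35, b² = 19.
For a vertical hyperbola the asymptotes have slope ±a/b.
Here that is ±√35/√19 = ±√665/19.

√665/19 and -√665/19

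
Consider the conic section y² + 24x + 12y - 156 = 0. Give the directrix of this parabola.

Only y is squared. Complete the square in y: (y + 6)² = -24(x - 8).
Vertex (8, -6); 4p = -24 so p = -6. Opens left.
Directrix is the vertical line x = h − p = 8 − (-6) = 14.

x = 14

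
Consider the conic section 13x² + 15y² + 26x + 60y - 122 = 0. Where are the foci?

13(x² + 2x) + 15(y² + 4y) = 122
Completing the square gives 13(x + 1)² + 15(y + 2)² = 122 + 13 + 60 = 195.
Dividing both sides by 195: (x + 1)²/15 + (y + 2)²/13 = 1
Ellipse, center (-1, -2), major axis horizontal; a² = 15, b² = 13.
c² = a² - b² = 15 - 13 = 2, so c = √2.
Foci lie on the horizontal axis through the center: (h ± c, k).

(-1 - √2, -2) and (-1 + √2, -2)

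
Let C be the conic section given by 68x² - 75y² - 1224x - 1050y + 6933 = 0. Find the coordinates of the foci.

68(x² - 18x) -75(y² + 14y) = -6933
Completing the square gives 68(x - 9)² -75(y + 7)² = -6933 + 5508 - 3675 = -5100.
Dividing both sides by -5100: (y + 7)²/68 - (x - 9)²/75 = 1
Hyperbola, center (9, -7), transverse axis vertical; a² = 68, b² = 75.
c² = a² + b² = 68 + 75 = 143, so c = √143.
Foci lie on the vertical axis through the center: (h, k ± c).

(9, -7 - √143) and (9, -7 + √143)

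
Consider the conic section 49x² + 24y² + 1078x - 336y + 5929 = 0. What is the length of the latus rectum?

48/7

Collect terms: 49(x² + 22x) + 24(y² - 14y) = -5929
Complete the square in x and y: 49(x + 11)² + 24(y - 7)² = -5929 + 5929 + 1176 = 1176
Dividing both sides by 1176: (x + 11)²/24 + (y - 7)²/49 = 1
Ellipse, center (-11, 7), major axis vertical; a² = 49, b² = 24.
Latus rectum length = 2b²/a = 2·24/7 = 48/7.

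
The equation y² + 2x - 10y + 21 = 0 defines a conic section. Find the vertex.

(2, 5)

Only y is squared. Complete the square in y: (y - 5)² = -2(x - 2).
Vertex (2, 5); 4p = -2 so p = -1/2. Opens left.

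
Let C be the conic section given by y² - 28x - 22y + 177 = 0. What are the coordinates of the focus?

(9, 11)

Only y is squared. Complete the square in y: (y - 11)² = 28(x - 2).
Vertex (2, 11); 4p = 28 so p = 7. Opens right.
Focus is p units from the vertex along the axis: (h + p, k).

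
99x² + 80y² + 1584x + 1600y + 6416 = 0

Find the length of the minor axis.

Group the x- and y-terms: 99(x² + 16x) + 80(y² + 20y) = -6416
Complete the square in x and y: 99(x + 8)² + 80(y + 10)² = -6416 + 6336 + 8000 = 7920
Divide by 7920: (x + 8)²/80 + (y + 10)²/99 = 1
Ellipse, center (-8, -10), major axis vertical; a² = 99, b² = 80.
b² = 80 so b = 4√5; the minor axis has length 2b = 8√5.

8√5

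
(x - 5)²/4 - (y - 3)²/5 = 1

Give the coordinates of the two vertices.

(3, 3) and (7, 3)

Center (5, 3). The positive term is the x-term, so the transverse axis is horizontal; a² = 4, b² = 5.
a = 2. Vertices at (h ± a, k).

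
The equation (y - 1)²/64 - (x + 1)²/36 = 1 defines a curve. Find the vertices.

(-1, -7) and (-1, 9)

Center (-1, 1). The positive term is the y-term, so the transverse axis is vertical; a² = 64, b² = 36.
a = 8. Vertices at (h, k ± a).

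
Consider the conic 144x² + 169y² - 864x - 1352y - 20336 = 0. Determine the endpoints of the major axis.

Group the x- and y-terms: 144(x² - 6x) + 169(y² - 8y) = 20336
144(x - 3)² + 169(y - 4)² = 20336 + 1296 + 2704 = 24336
Divide by 24336: (x - 3)²/169 + (y - 4)²/144 = 1
Ellipse, center (3, 4), major axis horizontal; a² = 169, b² = 144.
a = 13. Vertices at (h ± a, k).

(-10, 4) and (16, 4)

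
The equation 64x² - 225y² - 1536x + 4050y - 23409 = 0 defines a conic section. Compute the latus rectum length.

128/15

Rearranging, 64(x² - 24x) -225(y² - 18y) = 23409.
Complete the square: 64(x - 12)² -225(y - 9)² = 23409 + 9216 - 18225 = 14400
Dividing both sides by 14400: (x - 12)²/225 - (y - 9)²/64 = 1
Hyperbola, center (12, 9), transverse axis horizontal; a² = 225, b² = 64.
Latus rectum length = 2b²/a = 2·64/15 = 128/15.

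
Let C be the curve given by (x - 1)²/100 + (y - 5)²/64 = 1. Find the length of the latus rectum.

64/5

Center (1, 5). The larger denominator 100 sits under the x-term, so the major axis is horizontal; a² = 100, b² = 64.
Latus rectum length = 2b²/a = 2·64/10 = 64/5.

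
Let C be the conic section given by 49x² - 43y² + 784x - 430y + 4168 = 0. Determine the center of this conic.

(-8, -5)

Collect terms: 49(x² + 16x) -43(y² + 10y) = -4168
Complete the square in x and y: 49(x + 8)² -43(y + 5)² = -4168 + 3136 - 1075 = -2107
Divide by -2107: (y + 5)²/49 - (x + 8)²/43 = 1
Hyperbola with center (-8, -5).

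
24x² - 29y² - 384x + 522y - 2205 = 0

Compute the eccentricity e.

Group the x- and y-terms: 24(x² - 16x) -29(y² - 18y) = 2205
24(x - 8)² -29(y - 9)² = 2205 + 1536 - 2349 = 1392
Divide by 1392: (x - 8)²/58 - (y - 9)²/48 = 1
Hyperbola, center (8, 9), transverse axis horizontal; a² = 58, b² = 48.
c² = a² + b² = 106, so c = √106.
e = c/a = √106/√58 = √1537/29.

e = √1537/29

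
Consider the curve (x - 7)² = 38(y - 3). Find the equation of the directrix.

y = -13/2

Vertex (7, 3); 4p = 38 so p = 19/2. Opens up.
Directrix is the horizontal line y = k − p = 3 − (19/2) = -13/2.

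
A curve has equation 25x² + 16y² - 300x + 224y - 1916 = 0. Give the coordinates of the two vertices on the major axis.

Group the x- and y-terms: 25(x² - 12x) + 16(y² + 14y) = 1916
Complete the square in x and y: 25(x - 6)² + 16(y + 7)² = 1916 + 900 + 784 = 3600
Divide through by 3600 to get (x - 6)²/144 + (y + 7)²/225 = 1.
Ellipse, center (6, -7), major axis vertical; a² = 225, b² = 144.
a = 15. Vertices at (h, k ± a).

(6, -22) and (6, 8)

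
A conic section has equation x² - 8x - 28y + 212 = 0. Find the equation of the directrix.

Only x is squared. Complete the square in x: (x - 4)² = 28(y - 7).
Vertex (4, 7); 4p = 28 so p = 7. Opens up.
Directrix is the horizontal line y = k − p = 7 − (7) = 0.

y = 0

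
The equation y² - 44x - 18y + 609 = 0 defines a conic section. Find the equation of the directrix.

x = 1

Only y is squared. Complete the square in y: (y - 9)² = 44(x - 12).
Vertex (12, 9); 4p = 44 so p = 11. Opens right.
Directrix is the vertical line x = h − p = 12 − (11) = 1.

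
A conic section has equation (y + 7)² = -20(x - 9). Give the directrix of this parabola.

Vertex (9, -7); 4p = -20 so p = -5. Opens left.
Directrix is the vertical line x = h − p = 9 − (-5) = 14.

x = 14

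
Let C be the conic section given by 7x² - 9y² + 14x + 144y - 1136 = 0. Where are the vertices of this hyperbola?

Collect terms: 7(x² + 2x) -9(y² - 16y) = 1136
Complete the square: 7(x + 1)² -9(y - 8)² = 1136 + 7 - 576 = 567
Divide through by 567 to get (x + 1)²/81 - (y - 8)²/63 = 1.
Hyperbola, center (-1, 8), transverse axis horizontal; a² = 81, b² = 63.
a = 9. Vertices at (h ± a, k).

(-10, 8) and (8, 8)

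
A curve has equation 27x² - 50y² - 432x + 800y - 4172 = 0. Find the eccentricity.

Group: 27(x² - 16x) -50(y² - 16y) = 4172
Complete the square in x and y: 27(x - 8)² -50(y - 8)² = 4172 + 1728 - 3200 = 2700
Divide through by 2700 to get (x - 8)²/100 - (y - 8)²/54 = 1.
Hyperbola, center (8, 8), transverse axis horizontal; a² = 100, b² = 54.
c² = a² + b² = 154, so c = √154.
e = c/a = √154/10.

e = √154/10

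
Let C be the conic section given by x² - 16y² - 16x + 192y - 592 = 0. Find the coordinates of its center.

(8, 6)

Group: (x² - 16x) -16(y² - 12y) = 592
(x - 8)² -16(y - 6)² = 592 + 64 - 576 = 80
Dividing both sides by 80: (x - 8)²/80 - (y - 6)²/5 = 1
Hyperbola with center (8, 6).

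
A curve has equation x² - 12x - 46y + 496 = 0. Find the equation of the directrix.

Only x is squared. Complete the square in x: (x - 6)² = 46(y - 10).
Vertex (6, 10); 4p = 46 so p = 23/2. Opens up.
Directrix is the horizontal line y = k − p = 10 − (23/2) = -3/2.

y = -3/2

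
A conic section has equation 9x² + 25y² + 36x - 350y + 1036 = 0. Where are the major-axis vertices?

Group: 9(x² + 4x) + 25(y² - 14y) = -1036
9(x + 2)² + 25(y - 7)² = -1036 + 36 + 1225 = 225
Dividing both sides by 225: (x + 2)²/25 + (y - 7)²/9 = 1
Ellipse, center (-2, 7), major axis horizontal; a² = 25, b² = 9.
a = 5. Vertices at (h ± a, k).

(-7, 7) and (3, 7)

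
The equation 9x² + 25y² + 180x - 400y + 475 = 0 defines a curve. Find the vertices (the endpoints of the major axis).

Group the x- and y-terms: 9(x² + 20x) + 25(y² - 16y) = -475
Complete the square in x and y: 9(x + 10)² + 25(y - 8)² = -475 + 900 + 1600 = 2025
Divide by 2025: (x + 10)²/225 + (y - 8)²/81 = 1
Ellipse, center (-10, 8), major axis horizontal; a² = 225, b² = 81.
a = 15. Vertices at (h ± a, k).

(-25, 8) and (5, 8)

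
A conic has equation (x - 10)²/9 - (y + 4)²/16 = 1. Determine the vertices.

Center (10, -4). The positive term is the x-term, so the transverse axis is horizontal; a² = 9, b² = 16.
a = 3. Vertices at (h ± a, k).

(7, -4) and (13, -4)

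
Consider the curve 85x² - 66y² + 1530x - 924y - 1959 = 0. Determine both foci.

(-9 - √151, -7) and (-9 + √151, -7)

Group: 85(x² + 18x) -66(y² + 14y) = 1959
Complete the square in x and y: 85(x + 9)² -66(y + 7)² = 1959 + 6885 - 3234 = 5610
Divide through by 5610 to get (x + 9)²/66 - (y + 7)²/85 = 1.
Hyperbola, center (-9, -7), transverse axis horizontal; a² = 66, b² = 85.
c² = a² + b² = 66 + 85 = 151, so c = √151.
Foci lie on the horizontal axis through the center: (h ± c, k).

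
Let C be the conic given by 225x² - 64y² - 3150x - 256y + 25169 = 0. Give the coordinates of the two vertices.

(7, -17) and (7, 13)

Collect terms: 225(x² - 14x) -64(y² + 4y) = -25169
225(x - 7)² -64(y + 2)² = -25169 + 11025 - 256 = -14400
Divide through by -14400 to get (y + 2)²/225 - (x - 7)²/64 = 1.
Hyperbola, center (7, -2), transverse axis vertical; a² = 225, b² = 64.
a = 15. Vertices at (h, k ± a).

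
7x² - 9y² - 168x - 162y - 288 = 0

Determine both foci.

7(x² - 24x) -9(y² + 18y) = 288
Complete the square: 7(x - 12)² -9(y + 9)² = 288 + 1008 - 729 = 567
Divide through by 567 to get (x - 12)²/81 - (y + 9)²/63 = 1.
Hyperbola, center (12, -9), transverse axis horizontal; a² = 81, b² = 63.
c² = a² + b² = 81 + 63 = 144, so c = 12.
Foci lie on the horizontal axis through the center: (h ± c, k).

(0, -9) and (24, -9)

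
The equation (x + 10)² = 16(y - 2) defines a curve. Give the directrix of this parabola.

Vertex (-10, 2); 4p = 16 so p = 4. Opens up.
Directrix is the horizontal line y = k − p = 2 − (4) = -2.

y = -2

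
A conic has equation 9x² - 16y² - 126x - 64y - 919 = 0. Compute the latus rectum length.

27/2

Rearranging, 9(x² - 14x) -16(y² + 4y) = 919.
Completing the square gives 9(x - 7)² -16(y + 2)² = 919 + 441 - 64 = 1296.
Divide by 1296: (x - 7)²/144 - (y + 2)²/81 = 1
Hyperbola, center (7, -2), transverse axis horizontal; a² = 144, b² = 81.
Latus rectum length = 2b²/a = 2·81/12 = 27/2.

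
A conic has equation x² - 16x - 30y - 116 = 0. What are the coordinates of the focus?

(8, 3/2)

Only x is squared. Complete the square in x: (x - 8)² = 30(y + 6).
Vertex (8, -6); 4p = 30 so p = 15/2. Opens up.
Focus is p units from the vertex along the axis: (h, k + p).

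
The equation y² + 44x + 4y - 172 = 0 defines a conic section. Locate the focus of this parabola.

Only y is squared. Complete the square in y: (y + 2)² = -44(x - 4).
Vertex (4, -2); 4p = -44 so p = -11. Opens left.
Focus is p units from the vertex along the axis: (h + p, k).

(-7, -2)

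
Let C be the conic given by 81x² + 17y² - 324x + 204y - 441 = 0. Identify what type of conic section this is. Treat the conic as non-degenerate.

ellipse

No xy term. Coefficients of x² and y² are A = 81, C = 17.
A and C have the same sign but A ≠ C ⇒ ellipse.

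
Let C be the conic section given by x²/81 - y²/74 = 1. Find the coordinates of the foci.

(0 - √155, 0) and (0 + √155, 0)

Center (0, 0). The positive term is the x-term, so the transverse axis is horizontal; a² = 81, b² = 74.
c² = a² + b² = 81 + 74 = 155, so c = √155.
Foci lie on the horizontal axis through the center: (h ± c, k).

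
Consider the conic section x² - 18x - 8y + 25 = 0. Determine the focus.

Only x is squared. Complete the square in x: (x - 9)² = 8(y + 7).
Vertex (9, -7); 4p = 8 so p = 2. Opens up.
Focus is p units from the vertex along the axis: (h, k + p).

(9, -5)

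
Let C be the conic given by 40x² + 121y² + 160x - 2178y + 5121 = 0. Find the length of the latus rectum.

80/11

40(x² + 4x) + 121(y² - 18y) = -5121
Complete the square: 40(x + 2)² + 121(y - 9)² = -5121 + 160 + 9801 = 4840
Dividing both sides by 4840: (x + 2)²/121 + (y - 9)²/40 = 1
Ellipse, center (-2, 9), major axis horizontal; a² = 121, b² = 40.
Latus rectum length = 2b²/a = 2·40/11 = 80/11.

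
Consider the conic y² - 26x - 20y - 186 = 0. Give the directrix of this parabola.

x = -35/2

Only y is squared. Complete the square in y: (y - 10)² = 26(x + 11).
Vertex (-11, 10); 4p = 26 so p = 13/2. Opens right.
Directrix is the vertical line x = h − p = -11 − (13/2) = -35/2.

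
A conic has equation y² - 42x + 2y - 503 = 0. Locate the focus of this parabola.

(-3/2, -1)

Only y is squared. Complete the square in y: (y + 1)² = 42(x + 12).
Vertex (-12, -1); 4p = 42 so p = 21/2. Opens right.
Focus is p units from the vertex along the axis: (h + p, k).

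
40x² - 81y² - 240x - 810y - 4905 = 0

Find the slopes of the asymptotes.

Group: 40(x² - 6x) -81(y² + 10y) = 4905
Completing the square gives 40(x - 3)² -81(y + 5)² = 4905 + 360 - 2025 = 3240.
Divide through by 3240 to get (x - 3)²/81 - (y + 5)²/40 = 1.
Hyperbola, center (3, -5), transverse axis horizontal; a² = 81, b² = 40.
For a horizontal hyperbola the asymptotes have slope ±b/a.
Here that is ±2√10/9.

2√10/9 and -2√10/9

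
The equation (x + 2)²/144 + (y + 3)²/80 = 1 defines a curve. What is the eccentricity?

Center (-2, -3). The larger denominator 144 sits under the x-term, so the major axis is horizontal; a² = 144, b² = 80.
c² = a² - b² = 64, so c = 8.
e = c/a = 8/12 = 2/3.

e = 2/3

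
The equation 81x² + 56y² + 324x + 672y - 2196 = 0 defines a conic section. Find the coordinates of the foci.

Group: 81(x² + 4x) + 56(y² + 12y) = 2196
81(x + 2)² + 56(y + 6)² = 2196 + 324 + 2016 = 4536
Dividing both sides by 4536: (x + 2)²/56 + (y + 6)²/81 = 1
Ellipse, center (-2, -6), major axis vertical; a² = 81, b² = 56.
c² = a² - b² = 81 - 56 = 25, so c = 5.
Foci lie on the vertical axis through the center: (h, k ± c).

(-2, -11) and (-2, -1)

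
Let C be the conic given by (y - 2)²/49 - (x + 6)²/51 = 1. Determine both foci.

Center (-6, 2). The positive term is the y-term, so the transverse axis is vertical; a² = 49, b² = 51.
c² = a² + b² = 49 + 51 = 100, so c = 10.
Foci lie on the vertical axis through the center: (h, k ± c).

(-6, -8) and (-6, 12)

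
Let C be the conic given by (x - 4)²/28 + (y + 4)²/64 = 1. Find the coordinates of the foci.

(4, -10) and (4, 2)

Center (4, -4). The larger denominator 64 sits under the y-term, so the major axis is vertical; a² = 64, b² = 28.
c² = a² - b² = 64 - 28 = 36, so c = 6.
Foci lie on the vertical axis through the center: (h, k ± c).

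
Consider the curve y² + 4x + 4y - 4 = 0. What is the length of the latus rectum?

4

Only y is squared. Complete the square in y: (y + 2)² = -4(x - 2).
Vertex (2, -2); 4p = -4 so p = -1. Opens left.
Latus rectum length = |4p| = 4.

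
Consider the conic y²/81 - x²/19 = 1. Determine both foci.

(0, -10) and (0, 10)

Center (0, 0). The positive term is the y-term, so the transverse axis is vertical; a² = 81, b² = 19.
c² = a² + b² = 81 + 19 = 100, so c = 10.
Foci lie on the vertical axis through the center: (h, k ± c).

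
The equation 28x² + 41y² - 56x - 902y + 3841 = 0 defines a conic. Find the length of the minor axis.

4√7

Collect terms: 28(x² - 2x) + 41(y² - 22y) = -3841
Complete the square in x and y: 28(x - 1)² + 41(y - 11)² = -3841 + 28 + 4961 = 1148
Divide through by 1148 to get (x - 1)²/41 + (y - 11)²/28 = 1.
Ellipse, center (1, 11), major axis horizontal; a² = 41, b² = 28.
b² = 28 so b = 2√7; the minor axis has length 2b = 4√7.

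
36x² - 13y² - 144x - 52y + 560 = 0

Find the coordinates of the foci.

Rearranging, 36(x² - 4x) -13(y² + 4y) = -560.
36(x - 2)² -13(y + 2)² = -560 + 144 - 52 = -468
Divide by -468: (y + 2)²/36 - (x - 2)²/13 = 1
Hyperbola, center (2, -2), transverse axis vertical; a² = 36, b² = 13.
c² = a² + b² = 36 + 13 = 49, so c = 7.
Foci lie on the vertical axis through the center: (h, k ± c).

(2, -9) and (2, 5)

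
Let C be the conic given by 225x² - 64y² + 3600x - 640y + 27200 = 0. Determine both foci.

225(x² + 16x) -64(y² + 10y) = -27200
Completing the square gives 225(x + 8)² -64(y + 5)² = -27200 + 14400 - 1600 = -14400.
Divide by -14400: (y + 5)²/225 - (x + 8)²/64 = 1
Hyperbola, center (-8, -5), transverse axis vertical; a² = 225, b² = 64.
c² = a² + b² = 225 + 64 = 289, so c = 17.
Foci lie on the vertical axis through the center: (h, k ± c).

(-8, -22) and (-8, 12)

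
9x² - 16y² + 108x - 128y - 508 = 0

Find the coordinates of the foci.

Collect terms: 9(x² + 12x) -16(y² + 8y) = 508
9(x + 6)² -16(y + 4)² = 508 + 324 - 256 = 576
Divide through by 576 to get (x + 6)²/64 - (y + 4)²/36 = 1.
Hyperbola, center (-6, -4), transverse axis horizontal; a² = 64, b² = 36.
c² = a² + b² = 64 + 36 = 100, so c = 10.
Foci lie on the horizontal axis through the center: (h ± c, k).

(-16, -4) and (4, -4)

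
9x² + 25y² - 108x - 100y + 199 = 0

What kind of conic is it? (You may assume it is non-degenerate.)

No xy term. Coefficients of x² and y² are A = 9, C = 25.
A and C have the same sign but A ≠ C ⇒ ellipse.

ellipse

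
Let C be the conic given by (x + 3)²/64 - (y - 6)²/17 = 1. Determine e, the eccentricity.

Center (-3, 6). The positive term is the x-term, so the transverse axis is horizontal; a² = 64, b² = 17.
c² = a² + b² = 81, so c = 9.
e = c/a = 9/8.

e = 9/8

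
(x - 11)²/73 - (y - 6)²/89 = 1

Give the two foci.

Center (11, 6). The positive term is the x-term, so the transverse axis is horizontal; a² = 73, b² = 89.
c² = a² + b² = 73 + 89 = 162, so c = 9√2.
Foci lie on the horizontal axis through the center: (h ± c, k).

(11 - 9√2, 6) and (11 + 9√2, 6)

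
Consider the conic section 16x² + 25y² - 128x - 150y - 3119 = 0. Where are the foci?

16(x² - 8x) + 25(y² - 6y) = 3119
Complete the square: 16(x - 4)² + 25(y - 3)² = 3119 + 256 + 225 = 3600
Divide through by 3600 to get (x - 4)²/225 + (y - 3)²/144 = 1.
Ellipse, center (4, 3), major axis horizontal; a² = 225, b² = 144.
c² = a² - b² = 225 - 144 = 81, so c = 9.
Foci lie on the horizontal axis through the center: (h ± c, k).

(-5, 3) and (13, 3)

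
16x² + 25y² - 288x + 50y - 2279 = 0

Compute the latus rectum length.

Collect terms: 16(x² - 18x) + 25(y² + 2y) = 2279
Complete the square in x and y: 16(x - 9)² + 25(y + 1)² = 2279 + 1296 + 25 = 3600
Divide by 3600: (x - 9)²/225 + (y + 1)²/144 = 1
Ellipse, center (9, -1), major axis horizontal; a² = 225, b² = 144.
Latus rectum length = 2b²/a = 2·144/15 = 96/5.

96/5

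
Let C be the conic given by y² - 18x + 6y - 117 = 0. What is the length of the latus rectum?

18

Only y is squared. Complete the square in y: (y + 3)² = 18(x + 7).
Vertex (-7, -3); 4p = 18 so p = 9/2. Opens right.
Latus rectum length = |4p| = 18.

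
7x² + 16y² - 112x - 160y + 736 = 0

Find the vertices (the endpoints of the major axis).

Group: 7(x² - 16x) + 16(y² - 10y) = -736
Complete the square: 7(x - 8)² + 16(y - 5)² = -736 + 448 + 400 = 112
Dividing both sides by 112: (x - 8)²/16 + (y - 5)²/7 = 1
Ellipse, center (8, 5), major axis horizontal; a² = 16, b² = 7.
a = 4. Vertices at (h ± a, k).

(4, 5) and (12, 5)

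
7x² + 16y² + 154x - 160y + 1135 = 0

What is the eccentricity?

e = 3/4

Group the x- and y-terms: 7(x² + 22x) + 16(y² - 10y) = -1135
7(x + 11)² + 16(y - 5)² = -1135 + 847 + 400 = 112
Divide by 112: (x + 11)²/16 + (y - 5)²/7 = 1
Ellipse, center (-11, 5), major axis horizontal; a² = 16, b² = 7.
c² = a² - b² = 9, so c = 3.
e = c/a = 3/4.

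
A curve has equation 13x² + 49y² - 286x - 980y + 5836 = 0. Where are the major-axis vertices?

Collect terms: 13(x² - 22x) + 49(y² - 20y) = -5836
13(x - 11)² + 49(y - 10)² = -5836 + 1573 + 4900 = 637
Divide by 637: (x - 11)²/49 + (y - 10)²/13 = 1
Ellipse, center (11, 10), major axis horizontal; a² = 49, b² = 13.
a = 7. Vertices at (h ± a, k).

(4, 10) and (18, 10)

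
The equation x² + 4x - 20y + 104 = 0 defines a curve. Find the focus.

Only x is squared. Complete the square in x: (x + 2)² = 20(y - 5).
Vertex (-2, 5); 4p = 20 so p = 5. Opens up.
Focus is p units from the vertex along the axis: (h, k + p).

(-2, 10)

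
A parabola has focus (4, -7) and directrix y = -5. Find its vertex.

The vertex is the midpoint between the focus and the directrix along the axis of symmetry.
Axis is vertical (directrix is horizontal). Vertex y-coordinate = (-7 + (-5))/2 = -6; x-coordinate = 4.

(4, -6)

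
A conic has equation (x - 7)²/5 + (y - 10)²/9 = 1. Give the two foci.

Center (7, 10). The larger denominator 9 sits under the y-term, so the major axis is vertical; a² = 9, b² = 5.
c² = a² - b² = 9 - 5 = 4, so c = 2.
Foci lie on the vertical axis through the center: (h, k ± c).

(7, 8) and (7, 12)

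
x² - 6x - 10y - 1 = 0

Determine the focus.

(3, 3/2)

Only x is squared. Complete the square in x: (x - 3)² = 10(y + 1).
Vertex (3, -1); 4p = 10 so p = 5/2. Opens up.
Focus is p units from the vertex along the axis: (h, k + p).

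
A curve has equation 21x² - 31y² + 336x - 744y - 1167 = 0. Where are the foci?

(-8, -12 - 2√39) and (-8, -12 + 2√39)

Group: 21(x² + 16x) -31(y² + 24y) = 1167
Completing the square gives 21(x + 8)² -31(y + 12)² = 1167 + 1344 - 4464 = -1953.
Dividing both sides by -1953: (y + 12)²/63 - (x + 8)²/93 = 1
Hyperbola, center (-8, -12), transverse axis vertical; a² = 63, b² = 93.
c² = a² + b² = 63 + 93 = 156, so c = 2√39.
Foci lie on the vertical axis through the center: (h, k ± c).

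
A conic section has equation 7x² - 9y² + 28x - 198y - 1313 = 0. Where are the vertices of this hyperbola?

(-8, -11) and (4, -11)

Collect terms: 7(x² + 4x) -9(y² + 22y) = 1313
7(x + 2)² -9(y + 11)² = 1313 + 28 - 1089 = 252
Divide by 252: (x + 2)²/36 - (y + 11)²/28 = 1
Hyperbola, center (-2, -11), transverse axis horizontal; a² = 36, b² = 28.
a = 6. Vertices at (h ± a, k).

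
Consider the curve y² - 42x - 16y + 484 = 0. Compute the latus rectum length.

42

Only y is squared. Complete the square in y: (y - 8)² = 42(x - 10).
Vertex (10, 8); 4p = 42 so p = 21/2. Opens right.
Latus rectum length = |4p| = 42.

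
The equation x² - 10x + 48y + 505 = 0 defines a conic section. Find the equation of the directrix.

y = 2

Only x is squared. Complete the square in x: (x - 5)² = -48(y + 10).
Vertex (5, -10); 4p = -48 so p = -12. Opens down.
Directrix is the horizontal line y = k − p = -10 − (-12) = 2.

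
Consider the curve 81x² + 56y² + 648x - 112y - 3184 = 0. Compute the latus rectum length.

112/9

Group the x- and y-terms: 81(x² + 8x) + 56(y² - 2y) = 3184
81(x + 4)² + 56(y - 1)² = 3184 + 1296 + 56 = 4536
Dividing both sides by 4536: (x + 4)²/56 + (y - 1)²/81 = 1
Ellipse, center (-4, 1), major axis vertical; a² = 81, b² = 56.
Latus rectum length = 2b²/a = 2·56/9 = 112/9.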